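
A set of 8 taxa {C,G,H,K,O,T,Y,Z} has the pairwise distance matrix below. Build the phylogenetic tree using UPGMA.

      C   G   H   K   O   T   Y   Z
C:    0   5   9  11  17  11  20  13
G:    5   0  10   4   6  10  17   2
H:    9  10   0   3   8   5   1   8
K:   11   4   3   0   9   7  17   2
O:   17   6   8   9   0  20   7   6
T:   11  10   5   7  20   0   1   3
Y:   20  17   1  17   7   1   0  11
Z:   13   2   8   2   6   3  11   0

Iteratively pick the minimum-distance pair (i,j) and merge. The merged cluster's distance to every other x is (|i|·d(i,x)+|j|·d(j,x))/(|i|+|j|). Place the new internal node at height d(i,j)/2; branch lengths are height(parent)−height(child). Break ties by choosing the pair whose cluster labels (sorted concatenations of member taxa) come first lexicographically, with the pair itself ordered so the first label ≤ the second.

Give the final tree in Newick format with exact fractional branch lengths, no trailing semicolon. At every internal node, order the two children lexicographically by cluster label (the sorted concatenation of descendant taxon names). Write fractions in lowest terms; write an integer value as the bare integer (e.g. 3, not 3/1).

iteration 1: select H,Y (d=1); attach at lengths (1/2, 1/2); label the merged cluster HY
  updated: d(C,HY)=29/2, d(G,HY)=27/2, d(HY,K)=10, d(HY,O)=15/2, d(HY,T)=3, d(HY,Z)=19/2
iteration 2: select G,Z (d=2); attach at lengths (1, 1); label the merged cluster GZ
  updated: d(C,GZ)=9, d(GZ,HY)=23/2, d(GZ,K)=3, d(GZ,O)=6, d(GZ,T)=13/2
iteration 3: select GZ,K (d=3); attach at lengths (1/2, 3/2); label the merged cluster GKZ
  updated: d(C,GKZ)=29/3, d(GKZ,HY)=11, d(GKZ,O)=7, d(GKZ,T)=20/3
iteration 4: select HY,T (d=3); attach at lengths (1, 3/2); label the merged cluster HTY
  updated: d(C,HTY)=40/3, d(GKZ,HTY)=86/9, d(HTY,O)=35/3
iteration 5: select GKZ,O (d=7); attach at lengths (2, 7/2); label the merged cluster GKOZ
  updated: d(C,GKOZ)=23/2, d(GKOZ,HTY)=121/12
iteration 6: select GKOZ,HTY (d=121/12); attach at lengths (37/24, 85/24); label the merged cluster GHKOTYZ
  updated: d(C,GHKOTYZ)=86/7
iteration 7: select C,GHKOTYZ (d=86/7); attach at lengths (43/7, 185/168); label the merged cluster CGHKOTYZ
final tree: (C:43/7,((((G:1,Z:1):1/2,K:3/2):2,O:7/2):37/24,((H:1/2,Y:1/2):1,T:3/2):85/24):185/168)
total length: 4255/168

(C:43/7,((((G:1,Z:1):1/2,K:3/2):2,O:7/2):37/24,((H:1/2,Y:1/2):1,T:3/2):85/24):185/168)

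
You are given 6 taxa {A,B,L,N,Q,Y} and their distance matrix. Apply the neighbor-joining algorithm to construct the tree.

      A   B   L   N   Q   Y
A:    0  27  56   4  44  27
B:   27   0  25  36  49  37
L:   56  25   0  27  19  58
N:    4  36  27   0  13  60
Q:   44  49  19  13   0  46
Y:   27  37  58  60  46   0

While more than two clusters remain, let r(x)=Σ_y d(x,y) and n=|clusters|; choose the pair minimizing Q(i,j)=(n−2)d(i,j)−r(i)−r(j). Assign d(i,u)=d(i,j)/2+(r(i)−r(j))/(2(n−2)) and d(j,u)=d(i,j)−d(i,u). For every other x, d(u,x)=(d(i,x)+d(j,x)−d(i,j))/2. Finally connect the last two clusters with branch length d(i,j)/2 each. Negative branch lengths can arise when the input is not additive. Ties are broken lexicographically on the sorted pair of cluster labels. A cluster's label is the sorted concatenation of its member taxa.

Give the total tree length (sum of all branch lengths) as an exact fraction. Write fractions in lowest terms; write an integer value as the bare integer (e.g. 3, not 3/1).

step 1: merge (A,N) at d=4, Q=-282; branch lengths A→17/4, N→-1/4; new cluster AN
  updated: d(AN,B)=59/2, d(AN,L)=79/2, d(AN,Q)=53/2, d(AN,Y)=83/2
step 2: merge (L,Q) at d=19, Q=-225; branch lengths L→29/3, Q→28/3; new cluster LQ
  updated: d(AN,LQ)=47/2, d(B,LQ)=55/2, d(LQ,Y)=85/2
step 3: merge (AN,LQ) at d=47/2, Q=-141; branch lengths AN→12, LQ→23/2; new cluster ALNQ
  updated: d(ALNQ,B)=67/4, d(ALNQ,Y)=121/4
step 4: merge (ALNQ,B) at d=67/4, Q=-84; branch lengths ALNQ→5, B→47/4; new cluster ABLNQ
  updated: d(ABLNQ,Y)=101/4
step 5: merge (ABLNQ,Y) at d=101/4; branch lengths ABLNQ→101/8, Y→101/8; new cluster ABLNQY
final tree: ((((A:17/4,N:-1/4):12,(L:29/3,Q:28/3):23/2):5,B:47/4):101/8,Y:101/8)
total length: 177/2

177/2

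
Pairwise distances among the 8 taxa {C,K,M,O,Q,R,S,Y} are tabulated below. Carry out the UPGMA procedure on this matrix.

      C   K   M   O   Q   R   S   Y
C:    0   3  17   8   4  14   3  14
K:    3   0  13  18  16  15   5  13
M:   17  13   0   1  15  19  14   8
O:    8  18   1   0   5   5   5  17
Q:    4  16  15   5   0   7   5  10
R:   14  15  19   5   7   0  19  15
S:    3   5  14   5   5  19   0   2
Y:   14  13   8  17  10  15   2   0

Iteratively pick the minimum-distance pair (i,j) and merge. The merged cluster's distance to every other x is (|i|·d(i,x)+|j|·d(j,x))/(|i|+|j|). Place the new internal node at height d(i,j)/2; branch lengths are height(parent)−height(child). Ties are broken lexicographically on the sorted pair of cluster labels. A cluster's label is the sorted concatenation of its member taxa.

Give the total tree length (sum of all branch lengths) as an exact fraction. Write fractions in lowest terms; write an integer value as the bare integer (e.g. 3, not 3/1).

115/4

step 1: merge (M,O) at d=1; branch lengths M→1/2, O→1/2; new cluster MO
  updated: d(C,MO)=25/2, d(K,MO)=31/2, d(MO,Q)=10, d(MO,R)=12, d(MO,S)=19/2, d(MO,Y)=25/2
step 2: merge (S,Y) at d=2; branch lengths S→1, Y→1; new cluster SY
  updated: d(C,SY)=17/2, d(K,SY)=9, d(MO,SY)=11, d(Q,SY)=15/2, d(R,SY)=17
step 3: merge (C,K) at d=3; branch lengths C→3/2, K→3/2; new cluster CK
  updated: d(CK,MO)=14, d(CK,Q)=10, d(CK,R)=29/2, d(CK,SY)=35/4
step 4: merge (Q,R) at d=7; branch lengths Q→7/2, R→7/2; new cluster QR
  updated: d(CK,QR)=49/4, d(MO,QR)=11, d(QR,SY)=49/4
step 5: merge (CK,SY) at d=35/4; branch lengths CK→23/8, SY→27/8; new cluster CKSY
  updated: d(CKSY,MO)=25/2, d(CKSY,QR)=49/4
step 6: merge (MO,QR) at d=11; branch lengths MO→5, QR→2; new cluster MOQR
  updated: d(CKSY,MOQR)=99/8
step 7: merge (CKSY,MOQR) at d=99/8; branch lengths CKSY→29/16, MOQR→11/16; new cluster CKMOQRSY
final tree: (((C:3/2,K:3/2):23/8,(S:1,Y:1):27/8):29/16,((M:1/2,O:1/2):5,(Q:7/2,R:7/2):2):11/16)
total length: 115/4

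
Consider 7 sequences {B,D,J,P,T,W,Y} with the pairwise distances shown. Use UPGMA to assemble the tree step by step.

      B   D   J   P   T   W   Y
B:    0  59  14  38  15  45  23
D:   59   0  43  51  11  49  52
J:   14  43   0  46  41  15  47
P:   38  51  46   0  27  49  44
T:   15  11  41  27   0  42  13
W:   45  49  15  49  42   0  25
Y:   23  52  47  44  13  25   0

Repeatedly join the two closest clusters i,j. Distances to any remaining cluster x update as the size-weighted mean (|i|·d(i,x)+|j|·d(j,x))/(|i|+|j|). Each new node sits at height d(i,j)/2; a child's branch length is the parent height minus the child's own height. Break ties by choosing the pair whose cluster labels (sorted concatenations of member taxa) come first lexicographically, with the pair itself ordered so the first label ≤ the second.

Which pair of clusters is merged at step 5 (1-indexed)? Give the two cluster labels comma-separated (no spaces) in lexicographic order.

DT,P

step 1: merge (D,T) at d=11; branch lengths D→11/2, T→11/2; new cluster DT
  updated: d(B,DT)=37, d(DT,J)=42, d(DT,P)=39, d(DT,W)=91/2, d(DT,Y)=65/2
step 2: merge (B,J) at d=14; branch lengths B→7, J→7; new cluster BJ
  updated: d(BJ,DT)=79/2, d(BJ,P)=42, d(BJ,W)=30, d(BJ,Y)=35
step 3: merge (W,Y) at d=25; branch lengths W→25/2, Y→25/2; new cluster WY
  updated: d(BJ,WY)=65/2, d(DT,WY)=39, d(P,WY)=93/2
step 4: merge (BJ,WY) at d=65/2; branch lengths BJ→37/4, WY→15/4; new cluster BJWY
  updated: d(BJWY,DT)=157/4, d(BJWY,P)=177/4
step 5: merge (DT,P) at d=39; branch lengths DT→14, P→39/2; new cluster DPT
  updated: d(BJWY,DPT)=491/12
step 6: merge (BJWY,DPT) at d=491/12; branch lengths BJWY→101/24, DPT→23/24; new cluster BDJPTWY
final tree: (((B:7,J:7):37/4,(W:25/2,Y:25/2):15/4):101/24,((D:11/2,T:11/2):14,P:39/2):23/24)
total length: 305/3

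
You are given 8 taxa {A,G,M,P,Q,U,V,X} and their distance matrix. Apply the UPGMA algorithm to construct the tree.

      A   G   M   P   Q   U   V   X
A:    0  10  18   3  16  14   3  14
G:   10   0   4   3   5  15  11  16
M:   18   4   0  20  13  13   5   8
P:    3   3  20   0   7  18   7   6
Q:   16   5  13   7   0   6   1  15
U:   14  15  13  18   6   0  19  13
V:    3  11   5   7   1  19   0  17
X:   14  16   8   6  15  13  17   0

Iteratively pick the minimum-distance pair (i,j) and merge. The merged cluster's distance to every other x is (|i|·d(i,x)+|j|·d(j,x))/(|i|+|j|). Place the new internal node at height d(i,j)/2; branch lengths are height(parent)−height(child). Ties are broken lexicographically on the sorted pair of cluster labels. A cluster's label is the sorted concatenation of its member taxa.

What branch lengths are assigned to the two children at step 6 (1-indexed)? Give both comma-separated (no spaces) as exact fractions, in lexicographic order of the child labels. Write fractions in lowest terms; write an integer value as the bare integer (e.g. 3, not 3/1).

49/48,19/3

step 1: merge (Q,V) at d=1; branch lengths Q→1/2, V→1/2; new cluster QV
  updated: d(A,QV)=19/2, d(G,QV)=8, d(M,QV)=9, d(P,QV)=7, d(QV,U)=25/2, d(QV,X)=16
step 2: merge (A,P) at d=3; branch lengths A→3/2, P→3/2; new cluster AP
  updated: d(AP,G)=13/2, d(AP,M)=19, d(AP,QV)=33/4, d(AP,U)=16, d(AP,X)=10
step 3: merge (G,M) at d=4; branch lengths G→2, M→2; new cluster GM
  updated: d(AP,GM)=51/4, d(GM,QV)=17/2, d(GM,U)=14, d(GM,X)=12
step 4: merge (AP,QV) at d=33/4; branch lengths AP→21/8, QV→29/8; new cluster APQV
  updated: d(APQV,GM)=85/8, d(APQV,U)=57/4, d(APQV,X)=13
step 5: merge (APQV,GM) at d=85/8; branch lengths APQV→19/16, GM→53/16; new cluster AGMPQV
  updated: d(AGMPQV,U)=85/6, d(AGMPQV,X)=38/3
step 6: merge (AGMPQV,X) at d=38/3; branch lengths AGMPQV→49/48, X→19/3; new cluster AGMPQVX
  updated: d(AGMPQVX,U)=14
step 7: merge (AGMPQVX,U) at d=14; branch lengths AGMPQVX→2/3, U→7; new cluster AGMPQUVX
final tree: (((((A:3/2,P:3/2):21/8,(Q:1/2,V:1/2):29/8):19/16,(G:2,M:2):53/16):49/48,X:19/3):2/3,U:7)
total length: 1621/48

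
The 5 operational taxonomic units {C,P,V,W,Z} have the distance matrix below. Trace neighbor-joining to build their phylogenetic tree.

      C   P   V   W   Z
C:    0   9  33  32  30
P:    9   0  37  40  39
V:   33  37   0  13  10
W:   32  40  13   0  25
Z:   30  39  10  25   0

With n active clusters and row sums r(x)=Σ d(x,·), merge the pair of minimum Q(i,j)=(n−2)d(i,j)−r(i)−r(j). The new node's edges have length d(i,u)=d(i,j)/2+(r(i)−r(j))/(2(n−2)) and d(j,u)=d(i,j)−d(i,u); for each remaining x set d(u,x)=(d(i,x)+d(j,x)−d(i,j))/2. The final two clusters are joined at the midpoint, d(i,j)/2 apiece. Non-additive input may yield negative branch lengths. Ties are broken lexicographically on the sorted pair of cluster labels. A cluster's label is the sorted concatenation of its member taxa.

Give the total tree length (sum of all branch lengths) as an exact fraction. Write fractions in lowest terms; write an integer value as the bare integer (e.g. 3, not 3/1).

435/8

step 1: merge (C,P) at d=9, Q=-202; branch lengths C→1, P→8; new cluster CP
  updated: d(CP,V)=61/2, d(CP,W)=63/2, d(CP,Z)=30
step 2: merge (CP,W) at d=63/2, Q=-197/2; branch lengths CP→171/8, W→81/8; new cluster CPW
  updated: d(CPW,V)=6, d(CPW,Z)=47/4
step 3: merge (CPW,V) at d=6, Q=-111/4; branch lengths CPW→31/8, V→17/8; new cluster CPVW
  updated: d(CPVW,Z)=63/8
step 4: merge (CPVW,Z) at d=63/8; branch lengths CPVW→63/16, Z→63/16; new cluster CPVWZ
final tree: ((((C:1,P:8):171/8,W:81/8):31/8,V:17/8):63/16,Z:63/16)
total length: 435/8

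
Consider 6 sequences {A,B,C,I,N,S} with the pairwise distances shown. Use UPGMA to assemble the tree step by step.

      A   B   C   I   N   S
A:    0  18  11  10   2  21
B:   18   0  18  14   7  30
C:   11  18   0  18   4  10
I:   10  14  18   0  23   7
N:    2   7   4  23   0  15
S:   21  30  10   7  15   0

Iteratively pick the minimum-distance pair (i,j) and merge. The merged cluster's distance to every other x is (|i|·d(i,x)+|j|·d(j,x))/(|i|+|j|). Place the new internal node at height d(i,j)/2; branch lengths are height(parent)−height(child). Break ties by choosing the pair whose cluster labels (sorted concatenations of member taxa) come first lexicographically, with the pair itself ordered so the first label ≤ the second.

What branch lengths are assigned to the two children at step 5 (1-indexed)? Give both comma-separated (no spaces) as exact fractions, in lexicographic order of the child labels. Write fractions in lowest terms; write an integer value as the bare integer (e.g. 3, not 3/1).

79/48,85/16

iteration 1: select A,N (d=2); attach at lengths (1, 1); label the merged cluster AN
  updated: d(AN,B)=25/2, d(AN,C)=15/2, d(AN,I)=33/2, d(AN,S)=18
iteration 2: select I,S (d=7); attach at lengths (7/2, 7/2); label the merged cluster IS
  updated: d(AN,IS)=69/4, d(B,IS)=22, d(C,IS)=14
iteration 3: select AN,C (d=15/2); attach at lengths (11/4, 15/4); label the merged cluster ACN
  updated: d(ACN,B)=43/3, d(ACN,IS)=97/6
iteration 4: select ACN,B (d=43/3); attach at lengths (41/12, 43/6); label the merged cluster ABCN
  updated: d(ABCN,IS)=141/8
iteration 5: select ABCN,IS (d=141/8); attach at lengths (79/48, 85/16); label the merged cluster ABCINS
final tree: ((((A:1,N:1):11/4,C:15/4):41/12,B:43/6):79/48,(I:7/2,S:7/2):85/16)
total length: 793/24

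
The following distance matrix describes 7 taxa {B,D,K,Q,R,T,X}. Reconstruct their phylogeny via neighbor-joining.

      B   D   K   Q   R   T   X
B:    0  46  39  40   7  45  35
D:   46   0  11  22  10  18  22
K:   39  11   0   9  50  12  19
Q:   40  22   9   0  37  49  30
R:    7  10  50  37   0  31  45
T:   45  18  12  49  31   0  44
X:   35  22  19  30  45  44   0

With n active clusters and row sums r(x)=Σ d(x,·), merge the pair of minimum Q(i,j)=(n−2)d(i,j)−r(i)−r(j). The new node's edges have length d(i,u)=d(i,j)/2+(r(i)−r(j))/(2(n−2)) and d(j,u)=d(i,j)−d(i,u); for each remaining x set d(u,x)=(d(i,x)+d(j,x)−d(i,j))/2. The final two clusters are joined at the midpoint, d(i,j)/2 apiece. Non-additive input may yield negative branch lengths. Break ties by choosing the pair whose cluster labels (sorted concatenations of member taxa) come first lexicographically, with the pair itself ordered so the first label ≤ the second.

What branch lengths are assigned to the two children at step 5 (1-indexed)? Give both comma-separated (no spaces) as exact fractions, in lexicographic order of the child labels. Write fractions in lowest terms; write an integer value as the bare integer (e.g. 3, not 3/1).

3/8,229/16

iteration 1: select B,R (d=7, Q=-357); attach at lengths (67/10, 3/10); label the merged cluster BR
  updated: d(BR,D)=49/2, d(BR,K)=41, d(BR,Q)=35, d(BR,T)=69/2, d(BR,X)=73/2
iteration 2: select K,T (d=12, Q=-403/2); attach at lengths (-35/16, 227/16); label the merged cluster KT
  updated: d(BR,KT)=127/4, d(D,KT)=17/2, d(KT,Q)=23, d(KT,X)=51/2
iteration 3: select D,KT (d=17/2, Q=-561/4); attach at lengths (55/24, 149/24); label the merged cluster DKT
  updated: d(BR,DKT)=191/8, d(DKT,Q)=73/4, d(DKT,X)=39/2
iteration 4: select BR,DKT (d=191/8, Q=-437/4); attach at lengths (163/8, 7/2); label the merged cluster BDKRT
  updated: d(BDKRT,Q)=235/16, d(BDKRT,X)=257/16
iteration 5: select BDKRT,Q (d=235/16, Q=-243/4); attach at lengths (3/8, 229/16); label the merged cluster BDKQRT
  updated: d(BDKQRT,X)=251/16
iteration 6: select BDKQRT,X (d=251/16); attach at lengths (251/32, 251/32); label the merged cluster BDKQRTX
final tree: ((((B:67/10,R:3/10):163/8,(D:55/24,(K:-35/16,T:227/16):149/24):7/2):3/8,Q:229/16):251/32,X:251/32)
total length: 327/4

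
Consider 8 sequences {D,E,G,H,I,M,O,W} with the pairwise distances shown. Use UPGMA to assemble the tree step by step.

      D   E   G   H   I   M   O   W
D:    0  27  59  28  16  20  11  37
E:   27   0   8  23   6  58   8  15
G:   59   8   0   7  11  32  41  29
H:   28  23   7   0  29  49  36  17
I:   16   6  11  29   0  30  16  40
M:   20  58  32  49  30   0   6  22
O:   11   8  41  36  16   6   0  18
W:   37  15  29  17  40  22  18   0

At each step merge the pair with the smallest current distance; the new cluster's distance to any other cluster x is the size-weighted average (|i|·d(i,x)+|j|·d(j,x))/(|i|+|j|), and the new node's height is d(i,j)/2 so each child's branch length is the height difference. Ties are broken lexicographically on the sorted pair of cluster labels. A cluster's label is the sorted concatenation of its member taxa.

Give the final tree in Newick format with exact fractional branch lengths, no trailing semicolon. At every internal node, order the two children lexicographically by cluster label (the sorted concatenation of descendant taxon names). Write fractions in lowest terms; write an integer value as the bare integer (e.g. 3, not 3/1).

((D:31/4,(M:3,O:3):19/4):163/20,(((E:3,I:3):47/8,(G:7/2,H:7/2):43/8):15/4,W:101/8):131/40)

step 1: merge (E,I) at d=6; branch lengths E→3, I→3; new cluster EI
  updated: d(D,EI)=43/2, d(EI,G)=19/2, d(EI,H)=26, d(EI,M)=44, d(EI,O)=12, d(EI,W)=55/2
step 2: merge (M,O) at d=6; branch lengths M→3, O→3; new cluster MO
  updated: d(D,MO)=31/2, d(EI,MO)=28, d(G,MO)=73/2, d(H,MO)=85/2, d(MO,W)=20
step 3: merge (G,H) at d=7; branch lengths G→7/2, H→7/2; new cluster GH
  updated: d(D,GH)=87/2, d(EI,GH)=71/4, d(GH,MO)=79/2, d(GH,W)=23
step 4: merge (D,MO) at d=31/2; branch lengths D→31/4, MO→19/4; new cluster DMO
  updated: d(DMO,EI)=155/6, d(DMO,GH)=245/6, d(DMO,W)=77/3
step 5: merge (EI,GH) at d=71/4; branch lengths EI→47/8, GH→43/8; new cluster EGHI
  updated: d(DMO,EGHI)=100/3, d(EGHI,W)=101/4
step 6: merge (EGHI,W) at d=101/4; branch lengths EGHI→15/4, W→101/8; new cluster EGHIW
  updated: d(DMO,EGHIW)=159/5
step 7: merge (DMO,EGHIW) at d=159/5; branch lengths DMO→163/20, EGHIW→131/40; new cluster DEGHIMOW
final tree: ((D:31/4,(M:3,O:3):19/4):163/20,(((E:3,I:3):47/8,(G:7/2,H:7/2):43/8):15/4,W:101/8):131/40)
total length: 1411/20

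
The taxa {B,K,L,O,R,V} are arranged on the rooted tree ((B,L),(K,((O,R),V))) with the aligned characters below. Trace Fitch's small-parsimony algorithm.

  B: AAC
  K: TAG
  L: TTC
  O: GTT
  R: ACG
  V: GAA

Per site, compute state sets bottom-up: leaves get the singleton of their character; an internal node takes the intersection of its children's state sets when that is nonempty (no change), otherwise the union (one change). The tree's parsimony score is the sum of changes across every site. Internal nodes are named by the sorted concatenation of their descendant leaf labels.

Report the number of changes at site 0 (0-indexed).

BL@0: {A} ∪ {T} = {A,T} (union, +1)
OR@0: {G} ∪ {A} = {A,G} (union, +1)
ORV@0: {A,G} ∩ {G} = {G} (intersection, +0)
KORV@0: {T} ∪ {G} = {G,T} (union, +1)
BKLORV@0: {A,T} ∩ {G,T} = {T} (intersection, +0)
BL@1: {A} ∪ {T} = {A,T} (union, +1)
OR@1: {T} ∪ {C} = {C,T} (union, +1)
ORV@1: {C,T} ∪ {A} = {A,C,T} (union, +1)
KORV@1: {A} ∩ {A,C,T} = {A} (intersection, +0)
BKLORV@1: {A,T} ∩ {A} = {A} (intersection, +0)
BL@2: {C} ∩ {C} = {C} (intersection, +0)
OR@2: {T} ∪ {G} = {G,T} (union, +1)
ORV@2: {G,T} ∪ {A} = {A,G,T} (union, +1)
KORV@2: {G} ∩ {A,G,T} = {G} (intersection, +0)
BKLORV@2: {C} ∪ {G} = {C,G} (union, +1)
per-site changes: [3, 3, 3]; total = 9

3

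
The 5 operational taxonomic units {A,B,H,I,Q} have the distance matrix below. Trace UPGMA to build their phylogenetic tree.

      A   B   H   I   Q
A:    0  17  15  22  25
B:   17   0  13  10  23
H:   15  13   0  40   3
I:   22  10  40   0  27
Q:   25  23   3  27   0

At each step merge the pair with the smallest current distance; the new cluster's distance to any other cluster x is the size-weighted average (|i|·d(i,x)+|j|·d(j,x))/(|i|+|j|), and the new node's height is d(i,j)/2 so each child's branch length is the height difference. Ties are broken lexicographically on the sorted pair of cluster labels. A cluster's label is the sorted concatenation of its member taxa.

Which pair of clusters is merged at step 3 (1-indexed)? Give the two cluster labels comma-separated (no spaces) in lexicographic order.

step 1: merge (H,Q) at d=3; branch lengths H→3/2, Q→3/2; new cluster HQ
  updated: d(A,HQ)=20, d(B,HQ)=18, d(HQ,I)=67/2
step 2: merge (B,I) at d=10; branch lengths B→5, I→5; new cluster BI
  updated: d(A,BI)=39/2, d(BI,HQ)=103/4
step 3: merge (A,BI) at d=39/2; branch lengths A→39/4, BI→19/4; new cluster ABI
  updated: d(ABI,HQ)=143/6
step 4: merge (ABI,HQ) at d=143/6; branch lengths ABI→13/6, HQ→125/12; new cluster ABHIQ
final tree: ((A:39/4,(B:5,I:5):19/4):13/6,(H:3/2,Q:3/2):125/12)
total length: 481/12

A,BI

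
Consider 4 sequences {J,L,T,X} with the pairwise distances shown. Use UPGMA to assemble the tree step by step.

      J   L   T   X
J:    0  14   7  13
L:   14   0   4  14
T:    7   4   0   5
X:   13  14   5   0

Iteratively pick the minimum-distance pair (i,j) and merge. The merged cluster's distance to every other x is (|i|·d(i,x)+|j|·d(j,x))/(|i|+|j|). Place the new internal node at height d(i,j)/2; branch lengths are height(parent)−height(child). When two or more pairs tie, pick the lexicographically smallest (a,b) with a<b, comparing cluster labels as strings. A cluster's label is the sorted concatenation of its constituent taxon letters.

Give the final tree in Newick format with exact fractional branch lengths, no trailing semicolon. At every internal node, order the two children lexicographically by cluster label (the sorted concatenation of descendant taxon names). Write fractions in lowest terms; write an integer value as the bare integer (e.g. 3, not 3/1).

iteration 1: select L,T (d=4); attach at lengths (2, 2); label the merged cluster LT
  updated: d(J,LT)=21/2, d(LT,X)=19/2
iteration 2: select LT,X (d=19/2); attach at lengths (11/4, 19/4); label the merged cluster LTX
  updated: d(J,LTX)=34/3
iteration 3: select J,LTX (d=34/3); attach at lengths (17/3, 11/12); label the merged cluster JLTX
final tree: (J:17/3,((L:2,T:2):11/4,X:19/4):11/12)
total length: 217/12

(J:17/3,((L:2,T:2):11/4,X:19/4):11/12)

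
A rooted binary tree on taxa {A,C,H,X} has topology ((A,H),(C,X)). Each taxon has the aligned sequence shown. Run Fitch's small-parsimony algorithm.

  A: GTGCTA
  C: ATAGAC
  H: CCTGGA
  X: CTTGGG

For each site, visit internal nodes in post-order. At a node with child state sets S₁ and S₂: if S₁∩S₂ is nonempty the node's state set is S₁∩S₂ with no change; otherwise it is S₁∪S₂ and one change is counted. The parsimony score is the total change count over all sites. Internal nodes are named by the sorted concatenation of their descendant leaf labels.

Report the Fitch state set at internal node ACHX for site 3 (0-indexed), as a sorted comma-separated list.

G

site 0, node AH: A={G} ∪ H={C} → {C,G} (+1)
site 0, node CX: C={A} ∪ X={C} → {A,C} (+1)
site 0, node ACHX: AH={C,G} ∩ CX={A,C} → {C} (+0)
site 1, node AH: A={T} ∪ H={C} → {C,T} (+1)
site 1, node CX: C={T} ∩ X={T} → {T} (+0)
site 1, node ACHX: AH={C,T} ∩ CX={T} → {T} (+0)
site 2, node AH: A={G} ∪ H={T} → {G,T} (+1)
site 2, node CX: C={A} ∪ X={T} → {A,T} (+1)
site 2, node ACHX: AH={G,T} ∩ CX={A,T} → {T} (+0)
site 3, node AH: A={C} ∪ H={G} → {C,G} (+1)
site 3, node CX: C={G} ∩ X={G} → {G} (+0)
site 3, node ACHX: AH={C,G} ∩ CX={G} → {G} (+0)
site 4, node AH: A={T} ∪ H={G} → {G,T} (+1)
site 4, node CX: C={A} ∪ X={G} → {A,G} (+1)
site 4, node ACHX: AH={G,T} ∩ CX={A,G} → {G} (+0)
site 5, node AH: A={A} ∩ H={A} → {A} (+0)
site 5, node CX: C={C} ∪ X={G} → {C,G} (+1)
site 5, node ACHX: AH={A} ∪ CX={C,G} → {A,C,G} (+1)
per-site changes: [2, 1, 2, 1, 2, 2]; total = 10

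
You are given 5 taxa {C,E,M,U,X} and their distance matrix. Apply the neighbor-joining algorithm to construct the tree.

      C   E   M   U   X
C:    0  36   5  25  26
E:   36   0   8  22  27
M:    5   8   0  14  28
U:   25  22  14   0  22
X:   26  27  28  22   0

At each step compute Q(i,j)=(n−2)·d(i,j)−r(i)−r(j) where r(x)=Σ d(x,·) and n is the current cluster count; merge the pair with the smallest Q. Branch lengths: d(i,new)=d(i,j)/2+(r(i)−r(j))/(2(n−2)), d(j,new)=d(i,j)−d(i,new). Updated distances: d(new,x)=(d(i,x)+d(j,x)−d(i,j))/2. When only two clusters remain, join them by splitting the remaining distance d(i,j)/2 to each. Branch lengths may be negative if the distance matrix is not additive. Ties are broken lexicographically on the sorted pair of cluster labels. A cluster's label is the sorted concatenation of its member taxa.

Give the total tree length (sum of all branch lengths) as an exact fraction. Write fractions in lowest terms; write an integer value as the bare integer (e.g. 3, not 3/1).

step 1: merge (C,M) at d=5, Q=-132; branch lengths C→26/3, M→-11/3; new cluster CM
  updated: d(CM,E)=39/2, d(CM,U)=17, d(CM,X)=49/2
step 2: merge (CM,E) at d=39/2, Q=-181/2; branch lengths CM→63/8, E→93/8; new cluster CEM
  updated: d(CEM,U)=39/4, d(CEM,X)=16
step 3: merge (CEM,U) at d=39/4, Q=-191/4; branch lengths CEM→15/8, U→63/8; new cluster CEMU
  updated: d(CEMU,X)=113/8
step 4: merge (CEMU,X) at d=113/8; branch lengths CEMU→113/16, X→113/16; new cluster CEMUX
final tree: ((((C:26/3,M:-11/3):63/8,E:93/8):15/8,U:63/8):113/16,X:113/16)
total length: 387/8

387/8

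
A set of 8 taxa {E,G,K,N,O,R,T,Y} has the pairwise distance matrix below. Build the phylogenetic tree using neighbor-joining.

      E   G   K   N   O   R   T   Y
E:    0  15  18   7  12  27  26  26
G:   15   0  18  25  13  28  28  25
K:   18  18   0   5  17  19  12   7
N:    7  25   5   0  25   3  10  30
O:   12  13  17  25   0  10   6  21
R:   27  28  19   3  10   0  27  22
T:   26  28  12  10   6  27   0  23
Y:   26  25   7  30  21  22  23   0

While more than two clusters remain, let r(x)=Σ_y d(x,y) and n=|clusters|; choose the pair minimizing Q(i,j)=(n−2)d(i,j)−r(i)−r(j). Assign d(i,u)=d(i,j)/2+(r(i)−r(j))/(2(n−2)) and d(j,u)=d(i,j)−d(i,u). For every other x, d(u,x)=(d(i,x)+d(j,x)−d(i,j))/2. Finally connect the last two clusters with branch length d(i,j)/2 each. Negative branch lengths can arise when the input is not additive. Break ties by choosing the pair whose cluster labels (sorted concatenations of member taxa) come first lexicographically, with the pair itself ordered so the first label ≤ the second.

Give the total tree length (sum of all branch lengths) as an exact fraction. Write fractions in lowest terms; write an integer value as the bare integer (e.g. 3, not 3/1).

step 1: merge (N,R) at d=3, Q=-223; branch lengths N→-13/12, R→49/12; new cluster NR
  updated: d(E,NR)=31/2, d(G,NR)=25, d(K,NR)=21/2, d(NR,O)=16, d(NR,T)=17, d(NR,Y)=49/2
step 2: merge (K,Y) at d=7, Q=-174; branch lengths K→-9/10, Y→79/10; new cluster KY
  updated: d(E,KY)=37/2, d(G,KY)=18, d(KY,NR)=14, d(KY,O)=31/2, d(KY,T)=14
step 3: merge (O,T) at d=6, Q=-259/2; branch lengths O→-9/16, T→105/16; new cluster OT
  updated: d(E,OT)=16, d(G,OT)=35/2, d(KY,OT)=47/4, d(NR,OT)=27/2
step 4: merge (E,G) at d=15, Q=-191/2; branch lengths E→23/4, G→37/4; new cluster EG
  updated: d(EG,KY)=43/4, d(EG,NR)=51/4, d(EG,OT)=37/4
step 5: merge (EG,OT) at d=37/4, Q=-195/4; branch lengths EG→67/16, OT→81/16; new cluster EGOT
  updated: d(EGOT,KY)=53/8, d(EGOT,NR)=17/2
step 6: merge (EGOT,KY) at d=53/8, Q=-233/8; branch lengths EGOT→9/16, KY→97/16; new cluster EGKOTY
  updated: d(EGKOTY,NR)=127/16
step 7: merge (EGKOTY,NR) at d=127/16; branch lengths EGKOTY→127/32, NR→127/32; new cluster EGKNORTY
final tree: ((((E:23/4,G:37/4):67/16,(O:-9/16,T:105/16):81/16):9/16,(K:-9/10,Y:79/10):97/16):127/32,(N:-13/12,R:49/12):127/32)
total length: 877/16

877/16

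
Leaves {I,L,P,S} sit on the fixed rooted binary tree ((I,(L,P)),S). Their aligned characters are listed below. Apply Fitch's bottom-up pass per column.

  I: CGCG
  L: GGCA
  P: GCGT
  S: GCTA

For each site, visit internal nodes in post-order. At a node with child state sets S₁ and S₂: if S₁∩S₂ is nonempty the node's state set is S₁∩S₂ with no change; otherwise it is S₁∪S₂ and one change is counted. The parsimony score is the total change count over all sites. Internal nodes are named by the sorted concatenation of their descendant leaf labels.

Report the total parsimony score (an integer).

LP@0: {G} ∩ {G} = {G} (intersection, +0)
ILP@0: {C} ∪ {G} = {C,G} (union, +1)
ILPS@0: {C,G} ∩ {G} = {G} (intersection, +0)
LP@1: {G} ∪ {C} = {C,G} (union, +1)
ILP@1: {G} ∩ {C,G} = {G} (intersection, +0)
ILPS@1: {G} ∪ {C} = {C,G} (union, +1)
LP@2: {C} ∪ {G} = {C,G} (union, +1)
ILP@2: {C} ∩ {C,G} = {C} (intersection, +0)
ILPS@2: {C} ∪ {T} = {C,T} (union, +1)
LP@3: {A} ∪ {T} = {A,T} (union, +1)
ILP@3: {G} ∪ {A,T} = {A,G,T} (union, +1)
ILPS@3: {A,G,T} ∩ {A} = {A} (intersection, +0)
per-site changes: [1, 2, 2, 2]; total = 7

7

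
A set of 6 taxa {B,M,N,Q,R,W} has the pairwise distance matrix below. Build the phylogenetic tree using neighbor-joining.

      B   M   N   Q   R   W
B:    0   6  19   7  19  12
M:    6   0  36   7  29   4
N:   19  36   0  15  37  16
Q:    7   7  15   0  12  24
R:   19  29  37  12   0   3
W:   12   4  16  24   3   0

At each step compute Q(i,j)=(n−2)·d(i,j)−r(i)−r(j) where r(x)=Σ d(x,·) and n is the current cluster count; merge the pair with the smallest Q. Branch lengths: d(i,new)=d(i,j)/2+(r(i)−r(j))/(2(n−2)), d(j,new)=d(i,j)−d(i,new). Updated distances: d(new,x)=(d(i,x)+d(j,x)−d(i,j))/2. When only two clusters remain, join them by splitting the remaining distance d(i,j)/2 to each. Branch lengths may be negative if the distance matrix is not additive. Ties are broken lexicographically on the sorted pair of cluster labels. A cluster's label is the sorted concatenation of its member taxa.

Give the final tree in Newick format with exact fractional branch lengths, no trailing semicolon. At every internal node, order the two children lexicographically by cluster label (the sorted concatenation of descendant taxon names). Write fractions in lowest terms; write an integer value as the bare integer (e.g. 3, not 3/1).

(((B:5/8,M:43/8):5/2,(N:63/4,Q:-3/4):17/4):9/2,(R:53/8,W:-29/8):9/2)

1. join R+W (d=3, Q=-147) ⇒ RW; edges |R|=53/8, |W|=-29/8
  updated: d(B,RW)=14, d(M,RW)=15, d(N,RW)=25, d(Q,RW)=33/2
2. join N+Q (d=15, Q=-191/2) ⇒ NQ; edges |N|=63/4, |Q|=-3/4
  updated: d(B,NQ)=11/2, d(M,NQ)=14, d(NQ,RW)=53/4
3. join B+M (d=6, Q=-97/2) ⇒ BM; edges |B|=5/8, |M|=43/8
  updated: d(BM,NQ)=27/4, d(BM,RW)=23/2
4. join BM+NQ (d=27/4, Q=-63/2) ⇒ BMNQ; edges |BM|=5/2, |NQ|=17/4
  updated: d(BMNQ,RW)=9
5. join BMNQ+RW (d=9) ⇒ BMNQRW; edges |BMNQ|=9/2, |RW|=9/2
final tree: (((B:5/8,M:43/8):5/2,(N:63/4,Q:-3/4):17/4):9/2,(R:53/8,W:-29/8):9/2)
total length: 159/4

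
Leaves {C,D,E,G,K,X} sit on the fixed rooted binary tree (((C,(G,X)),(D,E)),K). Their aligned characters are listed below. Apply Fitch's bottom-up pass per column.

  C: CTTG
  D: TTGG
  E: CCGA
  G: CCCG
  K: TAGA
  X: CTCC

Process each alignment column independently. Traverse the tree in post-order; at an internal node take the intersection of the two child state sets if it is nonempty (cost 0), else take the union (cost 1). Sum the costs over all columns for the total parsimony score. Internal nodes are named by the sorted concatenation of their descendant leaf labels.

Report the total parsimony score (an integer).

10

[col 0] GX: children G:{C}, X:{C} ∩→ {C}; cost 0
[col 0] CGX: children C:{C}, GX:{C} ∩→ {C}; cost 0
[col 0] DE: children D:{T}, E:{C} ∪→ {C,T}; cost 1
[col 0] CDEGX: children CGX:{C}, DE:{C,T} ∩→ {C}; cost 0
[col 0] CDEGKX: children CDEGX:{C}, K:{T} ∪→ {C,T}; cost 1
[col 1] GX: children G:{C}, X:{T} ∪→ {C,T}; cost 1
[col 1] CGX: children C:{T}, GX:{C,T} ∩→ {T}; cost 0
[col 1] DE: children D:{T}, E:{C} ∪→ {C,T}; cost 1
[col 1] CDEGX: children CGX:{T}, DE:{C,T} ∩→ {T}; cost 0
[col 1] CDEGKX: children CDEGX:{T}, K:{A} ∪→ {A,T}; cost 1
[col 2] GX: children G:{C}, X:{C} ∩→ {C}; cost 0
[col 2] CGX: children C:{T}, GX:{C} ∪→ {C,T}; cost 1
[col 2] DE: children D:{G}, E:{G} ∩→ {G}; cost 0
[col 2] CDEGX: children CGX:{C,T}, DE:{G} ∪→ {C,G,T}; cost 1
[col 2] CDEGKX: children CDEGX:{C,G,T}, K:{G} ∩→ {G}; cost 0
[col 3] GX: children G:{G}, X:{C} ∪→ {C,G}; cost 1
[col 3] CGX: children C:{G}, GX:{C,G} ∩→ {G}; cost 0
[col 3] DE: children D:{G}, E:{A} ∪→ {A,G}; cost 1
[col 3] CDEGX: children CGX:{G}, DE:{A,G} ∩→ {G}; cost 0
[col 3] CDEGKX: children CDEGX:{G}, K:{A} ∪→ {A,G}; cost 1
per-site changes: [2, 3, 2, 3]; total = 10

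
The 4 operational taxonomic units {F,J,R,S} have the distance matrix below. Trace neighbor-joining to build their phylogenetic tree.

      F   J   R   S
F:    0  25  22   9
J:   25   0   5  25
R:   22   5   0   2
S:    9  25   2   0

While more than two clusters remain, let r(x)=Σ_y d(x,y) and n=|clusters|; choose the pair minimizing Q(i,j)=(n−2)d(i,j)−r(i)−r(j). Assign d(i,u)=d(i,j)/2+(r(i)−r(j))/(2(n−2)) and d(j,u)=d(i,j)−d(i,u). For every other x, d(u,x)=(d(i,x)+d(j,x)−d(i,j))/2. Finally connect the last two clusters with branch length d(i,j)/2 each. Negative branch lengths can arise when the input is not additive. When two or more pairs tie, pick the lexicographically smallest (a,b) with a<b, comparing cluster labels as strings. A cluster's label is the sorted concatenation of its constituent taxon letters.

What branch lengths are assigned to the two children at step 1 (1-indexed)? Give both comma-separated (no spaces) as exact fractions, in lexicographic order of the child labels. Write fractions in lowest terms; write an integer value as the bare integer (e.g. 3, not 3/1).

19/2,-1/2

1. join F+S (d=9, Q=-74) ⇒ FS; edges |F|=19/2, |S|=-1/2
  updated: d(FS,J)=41/2, d(FS,R)=15/2
2. join FS+J (d=41/2, Q=-33) ⇒ FJS; edges |FS|=23/2, |J|=9
  updated: d(FJS,R)=-4
3. join FJS+R (d=-4) ⇒ FJRS; edges |FJS|=-2, |R|=-2
final tree: (((F:19/2,S:-1/2):23/2,J:9):-2,R:-2)
total length: 51/2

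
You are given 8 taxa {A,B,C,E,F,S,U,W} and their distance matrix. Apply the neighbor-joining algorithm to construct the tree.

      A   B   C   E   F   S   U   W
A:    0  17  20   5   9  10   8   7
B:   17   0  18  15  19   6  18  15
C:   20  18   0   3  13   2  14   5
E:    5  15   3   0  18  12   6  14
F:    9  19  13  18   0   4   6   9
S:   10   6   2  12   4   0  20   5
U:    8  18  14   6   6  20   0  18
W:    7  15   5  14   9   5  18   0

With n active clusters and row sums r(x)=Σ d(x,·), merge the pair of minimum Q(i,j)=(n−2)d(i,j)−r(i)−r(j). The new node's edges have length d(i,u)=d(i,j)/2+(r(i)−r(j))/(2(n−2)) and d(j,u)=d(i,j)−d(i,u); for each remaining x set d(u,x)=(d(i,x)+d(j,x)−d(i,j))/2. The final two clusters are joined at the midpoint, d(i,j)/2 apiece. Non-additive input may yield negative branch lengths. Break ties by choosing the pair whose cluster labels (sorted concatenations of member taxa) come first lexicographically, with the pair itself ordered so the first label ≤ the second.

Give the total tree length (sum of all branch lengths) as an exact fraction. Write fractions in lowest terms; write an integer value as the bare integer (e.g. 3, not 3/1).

iteration 1: select F,U (d=6, Q=-132); attach at lengths (2, 4); label the merged cluster FU
  updated: d(A,FU)=11/2, d(B,FU)=31/2, d(C,FU)=21/2, d(E,FU)=9, d(FU,S)=9, d(FU,W)=21/2
iteration 2: select C,E (d=3, Q=-203/2); attach at lengths (31/20, 29/20); label the merged cluster CE
  updated: d(A,CE)=11, d(B,CE)=15, d(CE,FU)=33/4, d(CE,S)=11/2, d(CE,W)=8
iteration 3: select B,S (d=6, Q=-80); attach at lengths (57/8, -9/8); label the merged cluster BS
  updated: d(A,BS)=21/2, d(BS,CE)=29/4, d(BS,FU)=37/4, d(BS,W)=7
iteration 4: select A,FU (d=11/2, Q=-51); attach at lengths (17/6, 8/3); label the merged cluster AFU
  updated: d(AFU,BS)=57/8, d(AFU,CE)=55/8, d(AFU,W)=6
iteration 5: select AFU,W (d=6, Q=-29); attach at lengths (11/4, 13/4); label the merged cluster AFUW
  updated: d(AFUW,BS)=65/16, d(AFUW,CE)=71/16
iteration 6: select AFUW,BS (d=65/16, Q=-63/4); attach at lengths (5/8, 55/16); label the merged cluster ABFSUW
  updated: d(ABFSUW,CE)=61/16
iteration 7: select ABFSUW,CE (d=61/16); attach at lengths (61/32, 61/32); label the merged cluster ABCEFSUW
final tree: ((((A:17/6,(F:2,U:4):8/3):11/4,W:13/4):5/8,(B:57/8,S:-9/8):55/16):61/32,(C:31/20,E:29/20):61/32)
total length: 275/8

275/8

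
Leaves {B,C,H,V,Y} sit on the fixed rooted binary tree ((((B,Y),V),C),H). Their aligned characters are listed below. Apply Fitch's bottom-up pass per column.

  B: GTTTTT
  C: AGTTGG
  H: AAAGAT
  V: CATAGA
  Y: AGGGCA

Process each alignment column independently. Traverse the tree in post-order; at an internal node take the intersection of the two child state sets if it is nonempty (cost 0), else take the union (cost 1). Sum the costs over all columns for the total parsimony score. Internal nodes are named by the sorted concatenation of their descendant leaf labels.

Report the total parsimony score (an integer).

16

BY@0: {G} ∪ {A} = {A,G} (union, +1)
BVY@0: {A,G} ∪ {C} = {A,C,G} (union, +1)
BCVY@0: {A,C,G} ∩ {A} = {A} (intersection, +0)
BCHVY@0: {A} ∩ {A} = {A} (intersection, +0)
BY@1: {T} ∪ {G} = {G,T} (union, +1)
BVY@1: {G,T} ∪ {A} = {A,G,T} (union, +1)
BCVY@1: {A,G,T} ∩ {G} = {G} (intersection, +0)
BCHVY@1: {G} ∪ {A} = {A,G} (union, +1)
BY@2: {T} ∪ {G} = {G,T} (union, +1)
BVY@2: {G,T} ∩ {T} = {T} (intersection, +0)
BCVY@2: {T} ∩ {T} = {T} (intersection, +0)
BCHVY@2: {T} ∪ {A} = {A,T} (union, +1)
BY@3: {T} ∪ {G} = {G,T} (union, +1)
BVY@3: {G,T} ∪ {A} = {A,G,T} (union, +1)
BCVY@3: {A,G,T} ∩ {T} = {T} (intersection, +0)
BCHVY@3: {T} ∪ {G} = {G,T} (union, +1)
BY@4: {T} ∪ {C} = {C,T} (union, +1)
BVY@4: {C,T} ∪ {G} = {C,G,T} (union, +1)
BCVY@4: {C,G,T} ∩ {G} = {G} (intersection, +0)
BCHVY@4: {G} ∪ {A} = {A,G} (union, +1)
BY@5: {T} ∪ {A} = {A,T} (union, +1)
BVY@5: {A,T} ∩ {A} = {A} (intersection, +0)
BCVY@5: {A} ∪ {G} = {A,G} (union, +1)
BCHVY@5: {A,G} ∪ {T} = {A,G,T} (union, +1)
per-site changes: [2, 3, 2, 3, 3, 3]; total = 16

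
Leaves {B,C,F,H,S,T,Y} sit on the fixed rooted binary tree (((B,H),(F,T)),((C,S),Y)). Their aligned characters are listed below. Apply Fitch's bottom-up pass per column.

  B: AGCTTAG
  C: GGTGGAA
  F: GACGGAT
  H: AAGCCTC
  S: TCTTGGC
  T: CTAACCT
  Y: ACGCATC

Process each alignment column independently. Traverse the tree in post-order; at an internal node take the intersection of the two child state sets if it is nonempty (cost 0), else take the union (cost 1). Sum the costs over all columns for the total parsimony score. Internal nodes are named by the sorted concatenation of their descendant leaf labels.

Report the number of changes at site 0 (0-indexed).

site 0, node BH: B={A} ∩ H={A} → {A} (+0)
site 0, node FT: F={G} ∪ T={C} → {C,G} (+1)
site 0, node BFHT: BH={A} ∪ FT={C,G} → {A,C,G} (+1)
site 0, node CS: C={G} ∪ S={T} → {G,T} (+1)
site 0, node CSY: CS={G,T} ∪ Y={A} → {A,G,T} (+1)
site 0, node BCFHSTY: BFHT={A,C,G} ∩ CSY={A,G,T} → {A,G} (+0)
site 1, node BH: B={G} ∪ H={A} → {A,G} (+1)
site 1, node FT: F={A} ∪ T={T} → {A,T} (+1)
site 1, node BFHT: BH={A,G} ∩ FT={A,T} → {A} (+0)
site 1, node CS: C={G} ∪ S={C} → {C,G} (+1)
site 1, node CSY: CS={C,G} ∩ Y={C} → {C} (+0)
site 1, node BCFHSTY: BFHT={A} ∪ CSY={C} → {A,C} (+1)
site 2, node BH: B={C} ∪ H={G} → {C,G} (+1)
site 2, node FT: F={C} ∪ T={A} → {A,C} (+1)
site 2, node BFHT: BH={C,G} ∩ FT={A,C} → {C} (+0)
site 2, node CS: C={T} ∩ S={T} → {T} (+0)
site 2, node CSY: CS={T} ∪ Y={G} → {G,T} (+1)
site 2, node BCFHSTY: BFHT={C} ∪ CSY={G,T} → {C,G,T} (+1)
site 3, node BH: B={T} ∪ H={C} → {C,T} (+1)
site 3, node FT: F={G} ∪ T={A} → {A,G} (+1)
site 3, node BFHT: BH={C,T} ∪ FT={A,G} → {A,C,G,T} (+1)
site 3, node CS: C={G} ∪ S={T} → {G,T} (+1)
site 3, node CSY: CS={G,T} ∪ Y={C} → {C,G,T} (+1)
site 3, node BCFHSTY: BFHT={A,C,G,T} ∩ CSY={C,G,T} → {C,G,T} (+0)
site 4, node BH: B={T} ∪ H={C} → {C,T} (+1)
site 4, node FT: F={G} ∪ T={C} → {C,G} (+1)
site 4, node BFHT: BH={C,T} ∩ FT={C,G} → {C} (+0)
site 4, node CS: C={G} ∩ S={G} → {G} (+0)
site 4, node CSY: CS={G} ∪ Y={A} → {A,G} (+1)
site 4, node BCFHSTY: BFHT={C} ∪ CSY={A,G} → {A,C,G} (+1)
site 5, node BH: B={A} ∪ H={T} → {A,T} (+1)
site 5, node FT: F={A} ∪ T={C} → {A,C} (+1)
site 5, node BFHT: BH={A,T} ∩ FT={A,C} → {A} (+0)
site 5, node CS: C={A} ∪ S={G} → {A,G} (+1)
site 5, node CSY: CS={A,G} ∪ Y={T} → {A,G,T} (+1)
site 5, node BCFHSTY: BFHT={A} ∩ CSY={A,G,T} → {A} (+0)
site 6, node BH: B={G} ∪ H={C} → {C,G} (+1)
site 6, node FT: F={T} ∩ T={T} → {T} (+0)
site 6, node BFHT: BH={C,G} ∪ FT={T} → {C,G,T} (+1)
site 6, node CS: C={A} ∪ S={C} → {A,C} (+1)
site 6, node CSY: CS={A,C} ∩ Y={C} → {C} (+0)
site 6, node BCFHSTY: BFHT={C,G,T} ∩ CSY={C} → {C} (+0)
per-site changes: [4, 4, 4, 5, 4, 4, 3]; total = 28

4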